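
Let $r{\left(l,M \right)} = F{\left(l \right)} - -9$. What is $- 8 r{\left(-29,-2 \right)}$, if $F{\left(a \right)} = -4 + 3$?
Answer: $-64$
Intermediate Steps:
$F{\left(a \right)} = -1$
$r{\left(l,M \right)} = 8$ ($r{\left(l,M \right)} = -1 - -9 = -1 + 9 = 8$)
$- 8 r{\left(-29,-2 \right)} = \left(-8\right) 8 = -64$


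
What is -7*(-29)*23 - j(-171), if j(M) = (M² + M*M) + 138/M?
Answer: -3067295/57 ≈ -53812.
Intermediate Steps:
j(M) = 2*M² + 138/M (j(M) = (M² + M²) + 138/M = 2*M² + 138/M)
-7*(-29)*23 - j(-171) = -7*(-29)*23 - 2*(69 + (-171)³)/(-171) = 203*23 - 2*(-1)*(69 - 5000211)/171 = 4669 - 2*(-1)*(-5000142)/171 = 4669 - 1*3333428/57 = 4669 - 3333428/57 = -3067295/57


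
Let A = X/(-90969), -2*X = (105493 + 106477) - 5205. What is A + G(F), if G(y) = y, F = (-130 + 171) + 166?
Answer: 37867931/181938 ≈ 208.14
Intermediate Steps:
X = -206765/2 (X = -((105493 + 106477) - 5205)/2 = -(211970 - 5205)/2 = -½*206765 = -206765/2 ≈ -1.0338e+5)
F = 207 (F = 41 + 166 = 207)
A = 206765/181938 (A = -206765/2/(-90969) = -206765/2*(-1/90969) = 206765/181938 ≈ 1.1365)
A + G(F) = 206765/181938 + 207 = 37867931/181938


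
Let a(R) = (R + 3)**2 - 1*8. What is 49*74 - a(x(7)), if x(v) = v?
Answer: 3534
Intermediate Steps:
a(R) = -8 + (3 + R)**2 (a(R) = (3 + R)**2 - 8 = -8 + (3 + R)**2)
49*74 - a(x(7)) = 49*74 - (-8 + (3 + 7)**2) = 3626 - (-8 + 10**2) = 3626 - (-8 + 100) = 3626 - 1*92 = 3626 - 92 = 3534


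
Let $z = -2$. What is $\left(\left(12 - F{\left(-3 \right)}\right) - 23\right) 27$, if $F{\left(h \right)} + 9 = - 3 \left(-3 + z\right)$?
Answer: $-459$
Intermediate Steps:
$F{\left(h \right)} = 6$ ($F{\left(h \right)} = -9 - 3 \left(-3 - 2\right) = -9 - -15 = -9 + 15 = 6$)
$\left(\left(12 - F{\left(-3 \right)}\right) - 23\right) 27 = \left(\left(12 - 6\right) - 23\right) 27 = \left(6 - 23\right) 27 = \left(-17\right) 27 = -459$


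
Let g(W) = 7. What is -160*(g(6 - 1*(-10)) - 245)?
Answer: 38080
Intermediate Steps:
-160*(g(6 - 1*(-10)) - 245) = -160*(7 - 245) = -160*(-238) = 38080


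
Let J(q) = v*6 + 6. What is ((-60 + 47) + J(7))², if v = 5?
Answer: 529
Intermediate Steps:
J(q) = 36 (J(q) = 5*6 + 6 = 30 + 6 = 36)
((-60 + 47) + J(7))² = ((-60 + 47) + 36)² = (-13 + 36)² = 23² = 529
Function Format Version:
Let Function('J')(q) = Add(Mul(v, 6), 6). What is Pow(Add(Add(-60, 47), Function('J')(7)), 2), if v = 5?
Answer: 529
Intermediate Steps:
Function('J')(q) = 36 (Function('J')(q) = Add(Mul(5, 6), 6) = Add(30, 6) = 36)
Pow(Add(Add(-60, 47), Function('J')(7)), 2) = Pow(Add(Add(-60, 47), 36), 2) = Pow(Add(-13, 36), 2) = Pow(23, 2) = 529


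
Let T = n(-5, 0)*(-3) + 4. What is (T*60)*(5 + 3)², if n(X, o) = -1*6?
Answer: 84480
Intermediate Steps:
n(X, o) = -6
T = 22 (T = -6*(-3) + 4 = 18 + 4 = 22)
(T*60)*(5 + 3)² = (22*60)*(5 + 3)² = 1320*8² = 1320*64 = 84480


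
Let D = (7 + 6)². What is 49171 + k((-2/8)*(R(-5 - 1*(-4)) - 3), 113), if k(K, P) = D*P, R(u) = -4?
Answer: 68268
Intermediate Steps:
D = 169 (D = 13² = 169)
k(K, P) = 169*P
49171 + k((-2/8)*(R(-5 - 1*(-4)) - 3), 113) = 49171 + 169*113 = 49171 + 19097 = 68268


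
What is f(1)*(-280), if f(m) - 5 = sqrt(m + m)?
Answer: -1400 - 280*sqrt(2) ≈ -1796.0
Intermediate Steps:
f(m) = 5 + sqrt(2)*sqrt(m) (f(m) = 5 + sqrt(m + m) = 5 + sqrt(2*m) = 5 + sqrt(2)*sqrt(m))
f(1)*(-280) = (5 + sqrt(2)*sqrt(1))*(-280) = (5 + sqrt(2)*1)*(-280) = (5 + sqrt(2))*(-280) = -1400 - 280*sqrt(2)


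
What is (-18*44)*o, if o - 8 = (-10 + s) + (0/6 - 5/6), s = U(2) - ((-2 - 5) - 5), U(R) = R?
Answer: -8844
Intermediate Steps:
s = 14 (s = 2 - ((-2 - 5) - 5) = 2 - (-7 - 5) = 2 - 1*(-12) = 2 + 12 = 14)
o = 67/6 (o = 8 + ((-10 + 14) + (0/6 - 5/6)) = 8 + (4 + (0*(⅙) - 5*⅙)) = 8 + (4 + (0 - ⅚)) = 8 + (4 - ⅚) = 8 + 19/6 = 67/6 ≈ 11.167)
(-18*44)*o = -18*44*(67/6) = -792*67/6 = -8844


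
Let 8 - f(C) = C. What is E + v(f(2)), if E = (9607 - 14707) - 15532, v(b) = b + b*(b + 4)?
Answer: -20566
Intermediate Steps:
f(C) = 8 - C
v(b) = b + b*(4 + b)
E = -20632 (E = -5100 - 15532 = -20632)
E + v(f(2)) = -20632 + (8 - 1*2)*(5 + (8 - 1*2)) = -20632 + (8 - 2)*(5 + (8 - 2)) = -20632 + 6*(5 + 6) = -20632 + 6*11 = -20632 + 66 = -20566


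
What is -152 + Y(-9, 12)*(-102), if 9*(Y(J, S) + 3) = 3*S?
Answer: -254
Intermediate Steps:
Y(J, S) = -3 + S/3 (Y(J, S) = -3 + (3*S)/9 = -3 + S/3)
-152 + Y(-9, 12)*(-102) = -152 + (-3 + (1/3)*12)*(-102) = -152 + (-3 + 4)*(-102) = -152 + 1*(-102) = -152 - 102 = -254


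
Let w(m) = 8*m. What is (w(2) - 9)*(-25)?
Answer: -175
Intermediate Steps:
(w(2) - 9)*(-25) = (8*2 - 9)*(-25) = (16 - 9)*(-25) = 7*(-25) = -175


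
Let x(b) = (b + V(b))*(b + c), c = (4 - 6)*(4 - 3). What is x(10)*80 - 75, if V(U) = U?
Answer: 12725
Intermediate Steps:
c = -2 (c = -2*1 = -2)
x(b) = 2*b*(-2 + b) (x(b) = (b + b)*(b - 2) = (2*b)*(-2 + b) = 2*b*(-2 + b))
x(10)*80 - 75 = (2*10*(-2 + 10))*80 - 75 = (2*10*8)*80 - 75 = 160*80 - 75 = 12800 - 75 = 12725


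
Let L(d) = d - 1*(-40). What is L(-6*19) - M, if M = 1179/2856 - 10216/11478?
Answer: -401693683/5463528 ≈ -73.523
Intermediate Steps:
L(d) = 40 + d (L(d) = d + 40 = 40 + d)
M = -2607389/5463528 (M = 1179*(1/2856) - 10216*1/11478 = 393/952 - 5108/5739 = -2607389/5463528 ≈ -0.47724)
L(-6*19) - M = (40 - 6*19) - 1*(-2607389/5463528) = (40 - 114) + 2607389/5463528 = -74 + 2607389/5463528 = -401693683/5463528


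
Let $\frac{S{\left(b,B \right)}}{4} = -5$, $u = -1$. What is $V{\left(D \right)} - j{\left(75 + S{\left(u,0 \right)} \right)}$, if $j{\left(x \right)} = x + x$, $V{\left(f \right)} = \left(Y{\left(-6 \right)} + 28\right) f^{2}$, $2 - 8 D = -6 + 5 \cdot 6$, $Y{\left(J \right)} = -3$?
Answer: $\frac{1265}{16} \approx 79.063$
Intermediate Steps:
$D = - \frac{11}{4}$ ($D = \frac{1}{4} - \frac{-6 + 5 \cdot 6}{8} = \frac{1}{4} - \frac{-6 + 30}{8} = \frac{1}{4} - 3 = - \frac{11}{4} \approx -2.75$)
$S{\left(b,B \right)} = -20$ ($S{\left(b,B \right)} = 4 \left(-5\right) = -20$)
$V{\left(f \right)} = 25 f^{2}$ ($V{\left(f \right)} = \left(-3 + 28\right) f^{2} = 25 f^{2}$)
$j{\left(x \right)} = 2 x$
$V{\left(D \right)} - j{\left(75 + S{\left(u,0 \right)} \right)} = 25 \left(- \frac{11}{4}\right)^{2} - 2 \left(75 - 20\right) = 25 \cdot \frac{121}{16} - 2 \cdot 55 = \frac{3025}{16} - 110 = \frac{1265}{16}$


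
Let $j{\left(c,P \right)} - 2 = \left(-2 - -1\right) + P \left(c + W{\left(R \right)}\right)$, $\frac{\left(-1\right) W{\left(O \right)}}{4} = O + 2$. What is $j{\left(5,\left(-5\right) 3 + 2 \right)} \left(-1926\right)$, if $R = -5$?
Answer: $423720$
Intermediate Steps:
$W{\left(O \right)} = -8 - 4 O$ ($W{\left(O \right)} = - 4 \left(O + 2\right) = - 4 \left(2 + O\right) = -8 - 4 O$)
$j{\left(c,P \right)} = 1 + P \left(12 + c\right)$ ($j{\left(c,P \right)} = 2 + \left(\left(-2 - -1\right) + P \left(c - -12\right)\right) = 2 + \left(\left(-2 + 1\right) + P \left(c + \left(-8 + 20\right)\right)\right) = 2 + \left(-1 + P \left(c + 12\right)\right) = 2 + \left(-1 + P \left(12 + c\right)\right) = 1 + P \left(12 + c\right)$)
$j{\left(5,\left(-5\right) 3 + 2 \right)} \left(-1926\right) = \left(1 + 12 \left(\left(-5\right) 3 + 2\right) + \left(\left(-5\right) 3 + 2\right) 5\right) \left(-1926\right) = \left(1 + 12 \left(-15 + 2\right) + \left(-15 + 2\right) 5\right) \left(-1926\right) = \left(1 + 12 \left(-13\right) - 65\right) \left(-1926\right) = \left(1 - 156 - 65\right) \left(-1926\right) = \left(-220\right) \left(-1926\right) = 423720$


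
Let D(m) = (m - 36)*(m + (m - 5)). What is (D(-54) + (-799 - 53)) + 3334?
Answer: 12652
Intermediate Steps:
D(m) = (-36 + m)*(-5 + 2*m) (D(m) = (-36 + m)*(m + (-5 + m)) = (-36 + m)*(-5 + 2*m))
(D(-54) + (-799 - 53)) + 3334 = ((180 - 77*(-54) + 2*(-54)²) + (-799 - 53)) + 3334 = ((180 + 4158 + 2*2916) - 852) + 3334 = ((180 + 4158 + 5832) - 852) + 3334 = (10170 - 852) + 3334 = 9318 + 3334 = 12652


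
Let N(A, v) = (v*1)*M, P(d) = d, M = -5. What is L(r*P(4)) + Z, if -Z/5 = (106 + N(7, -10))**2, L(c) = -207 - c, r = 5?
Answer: -121907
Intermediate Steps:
N(A, v) = -5*v (N(A, v) = (v*1)*(-5) = v*(-5) = -5*v)
Z = -121680 (Z = -5*(106 - 5*(-10))**2 = -5*(106 + 50)**2 = -5*156**2 = -5*24336 = -121680)
L(r*P(4)) + Z = (-207 - 5*4) - 121680 = (-207 - 1*20) - 121680 = (-207 - 20) - 121680 = -227 - 121680 = -121907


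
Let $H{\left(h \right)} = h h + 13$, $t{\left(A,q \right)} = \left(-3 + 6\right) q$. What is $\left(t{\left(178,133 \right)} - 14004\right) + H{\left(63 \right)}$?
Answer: $-9623$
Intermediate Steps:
$t{\left(A,q \right)} = 3 q$
$H{\left(h \right)} = 13 + h^{2}$ ($H{\left(h \right)} = h^{2} + 13 = 13 + h^{2}$)
$\left(t{\left(178,133 \right)} - 14004\right) + H{\left(63 \right)} = \left(3 \cdot 133 - 14004\right) + \left(13 + 63^{2}\right) = \left(399 - 14004\right) + \left(13 + 3969\right) = -13605 + 3982 = -9623$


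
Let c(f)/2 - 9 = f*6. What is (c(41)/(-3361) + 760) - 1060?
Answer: -1008810/3361 ≈ -300.15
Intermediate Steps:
c(f) = 18 + 12*f (c(f) = 18 + 2*(f*6) = 18 + 2*(6*f) = 18 + 12*f)
(c(41)/(-3361) + 760) - 1060 = ((18 + 12*41)/(-3361) + 760) - 1060 = ((18 + 492)*(-1/3361) + 760) - 1060 = (510*(-1/3361) + 760) - 1060 = (-510/3361 + 760) - 1060 = 2553850/3361 - 1060 = -1008810/3361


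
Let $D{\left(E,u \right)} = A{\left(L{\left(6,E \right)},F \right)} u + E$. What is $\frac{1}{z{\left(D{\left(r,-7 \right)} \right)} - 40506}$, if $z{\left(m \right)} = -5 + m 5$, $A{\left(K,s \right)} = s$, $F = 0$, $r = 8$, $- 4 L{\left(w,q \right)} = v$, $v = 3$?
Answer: $- \frac{1}{40471} \approx -2.4709 \cdot 10^{-5}$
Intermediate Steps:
$L{\left(w,q \right)} = - \frac{3}{4}$ ($L{\left(w,q \right)} = \left(- \frac{1}{4}\right) 3 = - \frac{3}{4}$)
$D{\left(E,u \right)} = E$ ($D{\left(E,u \right)} = 0 u + E = 0 + E = E$)
$z{\left(m \right)} = -5 + 5 m$
$\frac{1}{z{\left(D{\left(r,-7 \right)} \right)} - 40506} = \frac{1}{\left(-5 + 5 \cdot 8\right) - 40506} = \frac{1}{\left(-5 + 40\right) - 40506} = \frac{1}{35 - 40506} = \frac{1}{-40471} = - \frac{1}{40471}$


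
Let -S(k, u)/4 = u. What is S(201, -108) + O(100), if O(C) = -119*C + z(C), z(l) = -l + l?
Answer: -11468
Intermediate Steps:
z(l) = 0
S(k, u) = -4*u
O(C) = -119*C (O(C) = -119*C + 0 = -119*C)
S(201, -108) + O(100) = -4*(-108) - 119*100 = 432 - 11900 = -11468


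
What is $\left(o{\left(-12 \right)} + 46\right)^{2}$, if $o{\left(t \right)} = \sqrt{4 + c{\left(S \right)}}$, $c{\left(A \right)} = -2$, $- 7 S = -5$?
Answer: $\left(46 + \sqrt{2}\right)^{2} \approx 2248.1$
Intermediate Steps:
$S = \frac{5}{7}$ ($S = \left(- \frac{1}{7}\right) \left(-5\right) = \frac{5}{7} \approx 0.71429$)
$o{\left(t \right)} = \sqrt{2}$ ($o{\left(t \right)} = \sqrt{4 - 2} = \sqrt{2}$)
$\left(o{\left(-12 \right)} + 46\right)^{2} = \left(\sqrt{2} + 46\right)^{2} = \left(46 + \sqrt{2}\right)^{2}$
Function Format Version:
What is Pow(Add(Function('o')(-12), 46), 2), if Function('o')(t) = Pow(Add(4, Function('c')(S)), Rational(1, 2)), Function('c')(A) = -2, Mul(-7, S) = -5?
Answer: Pow(Add(46, Pow(2, Rational(1, 2))), 2) ≈ 2248.1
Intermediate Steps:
S = Rational(5, 7) (S = Mul(Rational(-1, 7), -5) = Rational(5, 7) ≈ 0.71429)
Function('o')(t) = Pow(2, Rational(1, 2)) (Function('o')(t) = Pow(Add(4, -2), Rational(1, 2)) = Pow(2, Rational(1, 2)))
Pow(Add(Function('o')(-12), 46), 2) = Pow(Add(Pow(2, Rational(1, 2)), 46), 2) = Pow(Add(46, Pow(2, Rational(1, 2))), 2)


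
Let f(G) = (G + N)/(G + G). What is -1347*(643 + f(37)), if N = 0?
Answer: -1733589/2 ≈ -8.6679e+5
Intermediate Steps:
f(G) = 1/2 (f(G) = (G + 0)/(G + G) = G/((2*G)) = G*(1/(2*G)) = 1/2)
-1347*(643 + f(37)) = -1347*(643 + 1/2) = -1347*1287/2 = -1733589/2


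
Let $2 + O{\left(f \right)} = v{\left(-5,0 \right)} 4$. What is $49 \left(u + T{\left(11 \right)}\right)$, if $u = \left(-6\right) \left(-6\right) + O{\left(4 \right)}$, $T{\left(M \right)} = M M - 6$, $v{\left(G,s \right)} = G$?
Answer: $6321$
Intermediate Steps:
$O{\left(f \right)} = -22$ ($O{\left(f \right)} = -2 - 20 = -22$)
$T{\left(M \right)} = -6 + M^{2}$ ($T{\left(M \right)} = M^{2} - 6 = -6 + M^{2}$)
$u = 14$ ($u = \left(-6\right) \left(-6\right) - 22 = 36 - 22 = 14$)
$49 \left(u + T{\left(11 \right)}\right) = 49 \left(14 - \left(6 - 11^{2}\right)\right) = 49 \left(14 + \left(-6 + 121\right)\right) = 49 \left(14 + 115\right) = 49 \cdot 129 = 6321$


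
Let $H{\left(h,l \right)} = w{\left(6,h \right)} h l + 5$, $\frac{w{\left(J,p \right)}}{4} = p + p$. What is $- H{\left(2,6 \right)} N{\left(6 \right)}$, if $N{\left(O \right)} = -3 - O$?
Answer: $1773$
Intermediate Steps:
$w{\left(J,p \right)} = 8 p$ ($w{\left(J,p \right)} = 4 \left(p + p\right) = 4 \cdot 2 p = 8 p$)
$H{\left(h,l \right)} = 5 + 8 l h^{2}$ ($H{\left(h,l \right)} = 8 h h l + 5 = 8 h^{2} l + 5 = 8 l h^{2} + 5 = 5 + 8 l h^{2}$)
$- H{\left(2,6 \right)} N{\left(6 \right)} = - (5 + 8 \cdot 6 \cdot 2^{2}) \left(-3 - 6\right) = - (5 + 8 \cdot 6 \cdot 4) \left(-3 - 6\right) = - (5 + 192) \left(-9\right) = \left(-1\right) 197 \left(-9\right) = \left(-197\right) \left(-9\right) = 1773$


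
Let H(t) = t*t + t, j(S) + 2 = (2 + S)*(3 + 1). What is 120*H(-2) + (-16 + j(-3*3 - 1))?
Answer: 190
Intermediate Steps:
j(S) = 6 + 4*S (j(S) = -2 + (2 + S)*(3 + 1) = -2 + (2 + S)*4 = -2 + (8 + 4*S) = 6 + 4*S)
H(t) = t + t**2 (H(t) = t**2 + t = t + t**2)
120*H(-2) + (-16 + j(-3*3 - 1)) = 120*(-2*(1 - 2)) + (-16 + (6 + 4*(-3*3 - 1))) = 120*(-2*(-1)) + (-16 + (6 + 4*(-9 - 1))) = 120*2 + (-16 + (6 + 4*(-10))) = 240 + (-16 + (6 - 40)) = 240 + (-16 - 34) = 240 - 50 = 190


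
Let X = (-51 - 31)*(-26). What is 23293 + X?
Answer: 25425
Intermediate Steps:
X = 2132 (X = -82*(-26) = 2132)
23293 + X = 23293 + 2132 = 25425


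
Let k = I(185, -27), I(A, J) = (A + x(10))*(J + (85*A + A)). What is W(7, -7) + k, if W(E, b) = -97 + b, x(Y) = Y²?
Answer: 4526551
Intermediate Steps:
I(A, J) = (100 + A)*(J + 86*A) (I(A, J) = (A + 10²)*(J + (85*A + A)) = (A + 100)*(J + 86*A) = (100 + A)*(J + 86*A))
k = 4526655 (k = 86*185² + 100*(-27) + 8600*185 + 185*(-27) = 86*34225 - 2700 + 1591000 - 4995 = 2943350 - 2700 + 1591000 - 4995 = 4526655)
W(7, -7) + k = (-97 - 7) + 4526655 = -104 + 4526655 = 4526551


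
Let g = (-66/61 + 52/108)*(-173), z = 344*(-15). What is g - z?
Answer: 8669617/1647 ≈ 5263.9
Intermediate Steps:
z = -5160
g = 171097/1647 (g = (-66*1/61 + 52*(1/108))*(-173) = (-66/61 + 13/27)*(-173) = -989/1647*(-173) = 171097/1647 ≈ 103.88)
g - z = 171097/1647 - 1*(-5160) = 171097/1647 + 5160 = 8669617/1647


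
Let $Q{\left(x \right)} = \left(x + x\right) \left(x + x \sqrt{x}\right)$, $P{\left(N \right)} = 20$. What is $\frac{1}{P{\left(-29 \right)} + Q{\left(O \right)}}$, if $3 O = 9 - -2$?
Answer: $- \frac{5697}{54976} + \frac{1089 \sqrt{33}}{54976} \approx 0.010165$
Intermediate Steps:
$O = \frac{11}{3}$ ($O = \frac{9 - -2}{3} = \frac{9 + 2}{3} = \frac{1}{3} \cdot 11 = \frac{11}{3} \approx 3.6667$)
$Q{\left(x \right)} = 2 x \left(x + x^{\frac{3}{2}}\right)$
$\frac{1}{P{\left(-29 \right)} + Q{\left(O \right)}} = \frac{1}{20 + \left(2 \left(\frac{11}{3}\right)^{2} + 2 \left(\frac{11}{3}\right)^{\frac{5}{2}}\right)} = \frac{1}{20 + \left(2 \cdot \frac{121}{9} + 2 \frac{121 \sqrt{33}}{27}\right)} = \frac{1}{20 + \left(\frac{242}{9} + \frac{242 \sqrt{33}}{27}\right)} = \frac{1}{\frac{422}{9} + \frac{242 \sqrt{33}}{27}}$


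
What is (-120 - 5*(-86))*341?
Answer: 105710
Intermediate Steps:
(-120 - 5*(-86))*341 = (-120 + 430)*341 = 310*341 = 105710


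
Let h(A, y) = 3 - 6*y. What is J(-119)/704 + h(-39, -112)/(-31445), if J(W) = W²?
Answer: 88963489/4427456 ≈ 20.094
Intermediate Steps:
J(-119)/704 + h(-39, -112)/(-31445) = (-119)²/704 + (3 - 6*(-112))/(-31445) = 14161*(1/704) + (3 + 672)*(-1/31445) = 14161/704 + 675*(-1/31445) = 14161/704 - 135/6289 = 88963489/4427456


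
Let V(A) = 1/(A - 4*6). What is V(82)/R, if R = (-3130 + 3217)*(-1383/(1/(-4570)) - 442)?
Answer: 1/31890053928 ≈ 3.1358e-11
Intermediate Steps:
R = 549828516 (R = 87*(-1383/(-1/4570) - 442) = 87*(-1383*(-4570) - 442) = 87*(6320310 - 442) = 87*6319868 = 549828516)
V(A) = 1/(-24 + A) (V(A) = 1/(A - 24) = 1/(-24 + A))
V(82)/R = 1/((-24 + 82)*549828516) = (1/549828516)/58 = (1/58)*(1/549828516) = 1/31890053928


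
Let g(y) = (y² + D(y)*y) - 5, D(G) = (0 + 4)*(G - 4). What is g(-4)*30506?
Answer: 4240334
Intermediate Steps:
D(G) = -16 + 4*G (D(G) = 4*(-4 + G) = -16 + 4*G)
g(y) = -5 + y² + y*(-16 + 4*y) (g(y) = (y² + (-16 + 4*y)*y) - 5 = (y² + y*(-16 + 4*y)) - 5 = -5 + y² + y*(-16 + 4*y))
g(-4)*30506 = (-5 - 16*(-4) + 5*(-4)²)*30506 = (-5 + 64 + 5*16)*30506 = (-5 + 64 + 80)*30506 = 139*30506 = 4240334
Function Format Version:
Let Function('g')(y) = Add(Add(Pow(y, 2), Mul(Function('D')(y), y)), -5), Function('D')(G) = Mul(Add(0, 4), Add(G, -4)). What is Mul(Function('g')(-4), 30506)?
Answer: 4240334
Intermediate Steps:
Function('D')(G) = Add(-16, Mul(4, G)) (Function('D')(G) = Mul(4, Add(-4, G)) = Add(-16, Mul(4, G)))
Function('g')(y) = Add(-5, Pow(y, 2), Mul(y, Add(-16, Mul(4, y)))) (Function('g')(y) = Add(Add(Pow(y, 2), Mul(Add(-16, Mul(4, y)), y)), -5) = Add(Add(Pow(y, 2), Mul(y, Add(-16, Mul(4, y)))), -5) = Add(-5, Pow(y, 2), Mul(y, Add(-16, Mul(4, y)))))
Mul(Function('g')(-4), 30506) = Mul(Add(-5, Mul(-16, -4), Mul(5, Pow(-4, 2))), 30506) = Mul(Add(-5, 64, Mul(5, 16)), 30506) = Mul(Add(-5, 64, 80), 30506) = Mul(139, 30506) = 4240334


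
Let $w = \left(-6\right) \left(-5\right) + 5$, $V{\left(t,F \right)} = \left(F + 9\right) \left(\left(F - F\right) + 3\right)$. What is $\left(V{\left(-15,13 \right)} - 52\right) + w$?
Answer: $49$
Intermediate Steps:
$V{\left(t,F \right)} = 27 + 3 F$ ($V{\left(t,F \right)} = \left(9 + F\right) \left(0 + 3\right) = \left(9 + F\right) 3 = 27 + 3 F$)
$w = 35$ ($w = 30 + 5 = 35$)
$\left(V{\left(-15,13 \right)} - 52\right) + w = \left(\left(27 + 3 \cdot 13\right) - 52\right) + 35 = \left(\left(27 + 39\right) - 52\right) + 35 = \left(66 - 52\right) + 35 = 14 + 35 = 49$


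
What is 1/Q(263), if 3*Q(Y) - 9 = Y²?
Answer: 3/69178 ≈ 4.3366e-5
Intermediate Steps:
Q(Y) = 3 + Y²/3
1/Q(263) = 1/(3 + (⅓)*263²) = 1/(3 + (⅓)*69169) = 1/(3 + 69169/3) = 1/(69178/3) = 3/69178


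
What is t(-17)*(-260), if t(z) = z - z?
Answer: 0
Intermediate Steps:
t(z) = 0
t(-17)*(-260) = 0*(-260) = 0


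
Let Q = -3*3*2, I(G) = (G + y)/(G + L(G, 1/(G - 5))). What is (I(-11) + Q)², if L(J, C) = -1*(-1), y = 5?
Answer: 7569/25 ≈ 302.76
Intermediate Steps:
L(J, C) = 1
I(G) = (5 + G)/(1 + G) (I(G) = (G + 5)/(G + 1) = (5 + G)/(1 + G))
Q = -18 (Q = -9*2 = -18)
(I(-11) + Q)² = ((5 - 11)/(1 - 11) - 18)² = (-6/(-10) - 18)² = (-⅒*(-6) - 18)² = (⅗ - 18)² = (-87/5)² = 7569/25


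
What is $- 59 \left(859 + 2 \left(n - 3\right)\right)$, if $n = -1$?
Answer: $-50209$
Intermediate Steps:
$- 59 \left(859 + 2 \left(n - 3\right)\right) = - 59 \left(859 + 2 \left(-1 - 3\right)\right) = - 59 \left(859 + 2 \left(-4\right)\right) = - 59 \left(859 - 8\right) = \left(-59\right) 851 = -50209$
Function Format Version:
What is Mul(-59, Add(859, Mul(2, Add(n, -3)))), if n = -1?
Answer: -50209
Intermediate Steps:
Mul(-59, Add(859, Mul(2, Add(n, -3)))) = Mul(-59, Add(859, Mul(2, Add(-1, -3)))) = Mul(-59, Add(859, Mul(2, -4))) = Mul(-59, Add(859, -8)) = Mul(-59, 851) = -50209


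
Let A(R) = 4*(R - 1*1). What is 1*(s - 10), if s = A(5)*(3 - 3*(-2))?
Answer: 134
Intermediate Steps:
A(R) = -4 + 4*R (A(R) = 4*(R - 1) = 4*(-1 + R) = -4 + 4*R)
s = 144 (s = (-4 + 4*5)*(3 - 3*(-2)) = (-4 + 20)*(3 + 6) = 16*9 = 144)
1*(s - 10) = 1*(144 - 10) = 1*134 = 134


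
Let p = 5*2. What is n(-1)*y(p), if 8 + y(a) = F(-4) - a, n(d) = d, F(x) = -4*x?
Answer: 2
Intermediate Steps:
p = 10
y(a) = 8 - a (y(a) = -8 + (-4*(-4) - a) = -8 + (16 - a) = 8 - a)
n(-1)*y(p) = -(8 - 1*10) = -(8 - 10) = -1*(-2) = 2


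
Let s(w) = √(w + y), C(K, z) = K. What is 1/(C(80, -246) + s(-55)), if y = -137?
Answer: 5/412 - I*√3/824 ≈ 0.012136 - 0.002102*I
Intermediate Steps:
s(w) = √(-137 + w) (s(w) = √(w - 137) = √(-137 + w))
1/(C(80, -246) + s(-55)) = 1/(80 + √(-137 - 55)) = 1/(80 + √(-192)) = 1/(80 + 8*I*√3)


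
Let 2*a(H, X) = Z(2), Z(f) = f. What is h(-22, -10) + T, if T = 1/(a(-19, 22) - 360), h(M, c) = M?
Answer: -7899/359 ≈ -22.003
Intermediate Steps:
a(H, X) = 1 (a(H, X) = (1/2)*2 = 1)
T = -1/359 (T = 1/(1 - 360) = 1/(-359) = -1/359 ≈ -0.0027855)
h(-22, -10) + T = -22 - 1/359 = -7899/359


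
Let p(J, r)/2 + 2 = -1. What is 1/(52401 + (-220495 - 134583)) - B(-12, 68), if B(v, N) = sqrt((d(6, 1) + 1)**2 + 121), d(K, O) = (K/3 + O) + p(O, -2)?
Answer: -1/302677 - 5*sqrt(5) ≈ -11.180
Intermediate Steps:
p(J, r) = -6 (p(J, r) = -4 + 2*(-1) = -4 - 2 = -6)
d(K, O) = -6 + O + K/3 (d(K, O) = (K/3 + O) - 6 = (O + K/3) - 6 = -6 + O + K/3)
B(v, N) = 5*sqrt(5) (B(v, N) = sqrt(((-6 + 1 + (1/3)*6) + 1)**2 + 121) = sqrt(((-6 + 1 + 2) + 1)**2 + 121) = sqrt((-3 + 1)**2 + 121) = sqrt((-2)**2 + 121) = sqrt(4 + 121) = sqrt(125) = 5*sqrt(5))
1/(52401 + (-220495 - 134583)) - B(-12, 68) = 1/(52401 + (-220495 - 134583)) - 5*sqrt(5) = 1/(52401 - 355078) - 5*sqrt(5) = 1/(-302677) - 5*sqrt(5) = -1/302677 - 5*sqrt(5)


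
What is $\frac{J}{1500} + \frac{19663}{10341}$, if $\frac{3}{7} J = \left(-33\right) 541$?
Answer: $- \frac{133760179}{5170500} \approx -25.87$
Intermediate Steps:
$J = -41657$ ($J = \frac{7 \left(\left(-33\right) 541\right)}{3} = \frac{7}{3} \left(-17853\right) = -41657$)
$\frac{J}{1500} + \frac{19663}{10341} = - \frac{41657}{1500} + \frac{19663}{10341} = - \frac{133760179}{5170500}$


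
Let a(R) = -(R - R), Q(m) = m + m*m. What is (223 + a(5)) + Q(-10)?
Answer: 313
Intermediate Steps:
Q(m) = m + m²
a(R) = 0 (a(R) = -1*0 = 0)
(223 + a(5)) + Q(-10) = (223 + 0) - 10*(1 - 10) = 223 - 10*(-9) = 223 + 90 = 313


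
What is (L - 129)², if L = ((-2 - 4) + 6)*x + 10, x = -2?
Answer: 14161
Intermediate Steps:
L = 10 (L = ((-2 - 4) + 6)*(-2) + 10 = (-6 + 6)*(-2) + 10 = 0*(-2) + 10 = 0 + 10 = 10)
(L - 129)² = (10 - 129)² = (-119)² = 14161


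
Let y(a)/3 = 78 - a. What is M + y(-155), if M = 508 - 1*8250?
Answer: -7043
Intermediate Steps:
y(a) = 234 - 3*a (y(a) = 3*(78 - a) = 234 - 3*a)
M = -7742 (M = 508 - 8250 = -7742)
M + y(-155) = -7742 + (234 - 3*(-155)) = -7742 + (234 + 465) = -7742 + 699 = -7043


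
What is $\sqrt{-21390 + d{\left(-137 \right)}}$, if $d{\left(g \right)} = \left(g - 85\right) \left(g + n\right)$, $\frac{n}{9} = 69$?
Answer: $i \sqrt{128838} \approx 358.94 i$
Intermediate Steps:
$n = 621$ ($n = 9 \cdot 69 = 621$)
$d{\left(g \right)} = \left(-85 + g\right) \left(621 + g\right)$ ($d{\left(g \right)} = \left(g - 85\right) \left(g + 621\right) = \left(-85 + g\right) \left(621 + g\right)$)
$\sqrt{-21390 + d{\left(-137 \right)}} = \sqrt{-21390 + \left(-52785 + \left(-137\right)^{2} + 536 \left(-137\right)\right)} = \sqrt{-21390 - 107448} = \sqrt{-128838} = i \sqrt{128838}$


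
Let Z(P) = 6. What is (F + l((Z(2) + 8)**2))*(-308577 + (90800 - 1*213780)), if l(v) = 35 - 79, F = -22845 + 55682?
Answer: -14152048701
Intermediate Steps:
F = 32837
l(v) = -44
(F + l((Z(2) + 8)**2))*(-308577 + (90800 - 1*213780)) = (32837 - 44)*(-308577 + (90800 - 1*213780)) = 32793*(-308577 + (90800 - 213780)) = 32793*(-308577 - 122980) = 32793*(-431557) = -14152048701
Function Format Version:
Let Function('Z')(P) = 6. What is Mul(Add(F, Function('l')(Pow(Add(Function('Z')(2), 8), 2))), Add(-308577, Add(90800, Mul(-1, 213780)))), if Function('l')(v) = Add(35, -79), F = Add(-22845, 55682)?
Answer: -14152048701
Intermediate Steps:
F = 32837
Function('l')(v) = -44
Mul(Add(F, Function('l')(Pow(Add(Function('Z')(2), 8), 2))), Add(-308577, Add(90800, Mul(-1, 213780)))) = Mul(Add(32837, -44), Add(-308577, Add(90800, Mul(-1, 213780)))) = Mul(32793, Add(-308577, Add(90800, -213780))) = Mul(32793, Add(-308577, -122980)) = Mul(32793, -431557) = -14152048701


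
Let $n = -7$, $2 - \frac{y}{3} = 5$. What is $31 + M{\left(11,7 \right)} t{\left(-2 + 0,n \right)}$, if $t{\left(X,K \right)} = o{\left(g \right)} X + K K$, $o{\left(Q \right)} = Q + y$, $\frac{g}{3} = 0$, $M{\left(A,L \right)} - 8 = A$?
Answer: $1304$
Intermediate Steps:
$y = -9$ ($y = 6 - 15 = -9$)
$M{\left(A,L \right)} = 8 + A$
$g = 0$ ($g = 3 \cdot 0 = 0$)
$o{\left(Q \right)} = -9 + Q$ ($o{\left(Q \right)} = Q - 9 = -9 + Q$)
$t{\left(X,K \right)} = K^{2} - 9 X$ ($t{\left(X,K \right)} = \left(-9 + 0\right) X + K K = - 9 X + K^{2} = K^{2} - 9 X$)
$31 + M{\left(11,7 \right)} t{\left(-2 + 0,n \right)} = 31 + \left(8 + 11\right) \left(\left(-7\right)^{2} - 9 \left(-2 + 0\right)\right) = 31 + 19 \left(49 - -18\right) = 31 + 19 \left(49 + 18\right) = 31 + 19 \cdot 67 = 31 + 1273 = 1304$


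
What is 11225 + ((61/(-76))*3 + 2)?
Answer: 853069/76 ≈ 11225.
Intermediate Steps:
11225 + ((61/(-76))*3 + 2) = 11225 + ((61*(-1/76))*3 + 2) = 11225 + (-61/76*3 + 2) = 11225 + (-183/76 + 2) = 11225 - 31/76 = 853069/76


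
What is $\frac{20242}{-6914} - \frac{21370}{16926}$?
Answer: $- \frac{122592068}{29256591} \approx -4.1902$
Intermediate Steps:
$\frac{20242}{-6914} - \frac{21370}{16926} = 20242 \left(- \frac{1}{6914}\right) - \frac{10685}{8463} = - \frac{10121}{3457} - \frac{10685}{8463} = - \frac{122592068}{29256591}$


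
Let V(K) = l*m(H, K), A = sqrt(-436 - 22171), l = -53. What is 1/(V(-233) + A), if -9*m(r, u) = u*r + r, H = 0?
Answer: -I*sqrt(22607)/22607 ≈ -0.0066509*I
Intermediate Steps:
m(r, u) = -r/9 - r*u/9 (m(r, u) = -(u*r + r)/9 = -(r*u + r)/9 = -(r + r*u)/9 = -r/9 - r*u/9)
A = I*sqrt(22607) (A = sqrt(-22607) = I*sqrt(22607) ≈ 150.36*I)
V(K) = 0 (V(K) = -(-53)*0*(1 + K)/9 = -53*0 = 0)
1/(V(-233) + A) = 1/(0 + I*sqrt(22607)) = 1/(I*sqrt(22607)) = -I*sqrt(22607)/22607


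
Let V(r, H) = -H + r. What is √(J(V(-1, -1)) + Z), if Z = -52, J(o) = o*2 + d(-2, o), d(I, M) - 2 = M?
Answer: 5*I*√2 ≈ 7.0711*I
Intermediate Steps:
d(I, M) = 2 + M
V(r, H) = r - H
J(o) = 2 + 3*o (J(o) = o*2 + (2 + o) = 2*o + (2 + o) = 2 + 3*o)
√(J(V(-1, -1)) + Z) = √((2 + 3*(-1 - 1*(-1))) - 52) = √((2 + 3*(-1 + 1)) - 52) = √((2 + 3*0) - 52) = √((2 + 0) - 52) = √(2 - 52) = √(-50) = 5*I*√2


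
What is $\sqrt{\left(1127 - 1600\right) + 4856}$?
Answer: $3 \sqrt{487} \approx 66.204$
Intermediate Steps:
$\sqrt{\left(1127 - 1600\right) + 4856} = \sqrt{-473 + 4856} = \sqrt{4383} = 3 \sqrt{487}$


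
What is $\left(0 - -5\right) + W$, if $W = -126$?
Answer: $-121$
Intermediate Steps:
$\left(0 - -5\right) + W = \left(0 - -5\right) - 126 = \left(0 + 5\right) - 126 = 5 - 126 = -121$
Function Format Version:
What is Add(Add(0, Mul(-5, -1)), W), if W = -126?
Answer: -121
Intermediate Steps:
Add(Add(0, Mul(-5, -1)), W) = Add(Add(0, Mul(-5, -1)), -126) = Add(Add(0, 5), -126) = Add(5, -126) = -121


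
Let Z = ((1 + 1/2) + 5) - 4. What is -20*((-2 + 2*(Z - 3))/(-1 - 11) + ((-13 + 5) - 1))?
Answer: 175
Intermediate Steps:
Z = 5/2 (Z = ((1 + ½) + 5) - 4 = (3/2 + 5) - 4 = 13/2 - 4 = 5/2 ≈ 2.5000)
-20*((-2 + 2*(Z - 3))/(-1 - 11) + ((-13 + 5) - 1)) = -20*((-2 + 2*(5/2 - 3))/(-1 - 11) + ((-13 + 5) - 1)) = -20*((-2 + 2*(-½))/(-12) + (-8 - 1)) = -20*((-2 - 1)*(-1/12) - 9) = -20*(-3*(-1/12) - 9) = -20*(¼ - 9) = -20*(-35/4) = 175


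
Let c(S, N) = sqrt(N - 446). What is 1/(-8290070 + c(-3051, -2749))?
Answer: -1658014/13745052121619 - 3*I*sqrt(355)/68725260608095 ≈ -1.2063e-7 - 8.2247e-13*I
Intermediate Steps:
c(S, N) = sqrt(-446 + N)
1/(-8290070 + c(-3051, -2749)) = 1/(-8290070 + sqrt(-446 - 2749)) = 1/(-8290070 + sqrt(-3195)) = 1/(-8290070 + 3*I*sqrt(355))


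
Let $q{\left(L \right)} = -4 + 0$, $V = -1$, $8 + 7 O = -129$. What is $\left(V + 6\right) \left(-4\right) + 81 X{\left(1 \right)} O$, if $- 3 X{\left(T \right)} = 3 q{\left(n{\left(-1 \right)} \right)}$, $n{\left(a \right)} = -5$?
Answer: $- \frac{44528}{7} \approx -6361.1$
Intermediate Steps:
$O = - \frac{137}{7}$ ($O = - \frac{8}{7} + \frac{1}{7} \left(-129\right) = - \frac{8}{7} - \frac{129}{7} = - \frac{137}{7} \approx -19.571$)
$q{\left(L \right)} = -4$
$X{\left(T \right)} = 4$ ($X{\left(T \right)} = - \frac{3 \left(-4\right)}{3} = \left(- \frac{1}{3}\right) \left(-12\right) = 4$)
$\left(V + 6\right) \left(-4\right) + 81 X{\left(1 \right)} O = \left(-1 + 6\right) \left(-4\right) + 81 \cdot 4 \left(- \frac{137}{7}\right) = 5 \left(-4\right) + 324 \left(- \frac{137}{7}\right) = -20 - \frac{44388}{7} = - \frac{44528}{7}$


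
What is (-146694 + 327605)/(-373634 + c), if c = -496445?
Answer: -180911/870079 ≈ -0.20792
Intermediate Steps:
(-146694 + 327605)/(-373634 + c) = (-146694 + 327605)/(-373634 - 496445) = 180911/(-870079) = 180911*(-1/870079) = -180911/870079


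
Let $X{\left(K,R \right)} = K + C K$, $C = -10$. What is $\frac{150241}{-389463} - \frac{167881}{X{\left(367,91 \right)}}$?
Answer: $\frac{21629063960}{428798763} \approx 50.441$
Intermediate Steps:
$X{\left(K,R \right)} = - 9 K$ ($X{\left(K,R \right)} = K - 10 K = - 9 K$)
$\frac{150241}{-389463} - \frac{167881}{X{\left(367,91 \right)}} = \frac{150241}{-389463} - \frac{167881}{\left(-9\right) 367} = 150241 \left(- \frac{1}{389463}\right) - \frac{167881}{-3303} = - \frac{150241}{389463} - - \frac{167881}{3303} = - \frac{150241}{389463} + \frac{167881}{3303} = \frac{21629063960}{428798763}$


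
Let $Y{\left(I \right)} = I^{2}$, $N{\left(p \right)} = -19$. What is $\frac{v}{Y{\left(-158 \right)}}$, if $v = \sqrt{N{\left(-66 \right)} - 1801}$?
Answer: $\frac{i \sqrt{455}}{12482} \approx 0.0017089 i$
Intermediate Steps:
$v = 2 i \sqrt{455}$ ($v = \sqrt{-19 - 1801} = \sqrt{-1820} = 2 i \sqrt{455} \approx 42.661 i$)
$\frac{v}{Y{\left(-158 \right)}} = \frac{2 i \sqrt{455}}{\left(-158\right)^{2}} = \frac{2 i \sqrt{455}}{24964} = 2 i \sqrt{455} \cdot \frac{1}{24964} = \frac{i \sqrt{455}}{12482}$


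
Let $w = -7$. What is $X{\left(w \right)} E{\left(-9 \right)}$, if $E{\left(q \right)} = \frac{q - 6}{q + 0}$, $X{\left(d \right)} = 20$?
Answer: $\frac{100}{3} \approx 33.333$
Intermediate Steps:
$E{\left(q \right)} = \frac{-6 + q}{q}$
$X{\left(w \right)} E{\left(-9 \right)} = 20 \frac{-6 - 9}{-9} = 20 \left(\left(- \frac{1}{9}\right) \left(-15\right)\right) = 20 \cdot \frac{5}{3} = \frac{100}{3}$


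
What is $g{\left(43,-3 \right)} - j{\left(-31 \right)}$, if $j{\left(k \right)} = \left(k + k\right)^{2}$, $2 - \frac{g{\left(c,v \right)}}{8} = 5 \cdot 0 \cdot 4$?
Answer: $-3828$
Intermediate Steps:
$g{\left(c,v \right)} = 16$ ($g{\left(c,v \right)} = 16 - 8 \cdot 5 \cdot 0 \cdot 4 = 16 - 8 \cdot 0 \cdot 4 = 16 - 0 = 16 + 0 = 16$)
$j{\left(k \right)} = 4 k^{2}$ ($j{\left(k \right)} = \left(2 k\right)^{2} = 4 k^{2}$)
$g{\left(43,-3 \right)} - j{\left(-31 \right)} = 16 - 4 \left(-31\right)^{2} = 16 - 4 \cdot 961 = 16 - 3844 = -3828$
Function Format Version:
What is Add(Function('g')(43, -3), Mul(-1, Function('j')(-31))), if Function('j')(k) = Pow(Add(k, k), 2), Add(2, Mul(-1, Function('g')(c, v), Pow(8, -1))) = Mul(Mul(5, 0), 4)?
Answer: -3828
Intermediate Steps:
Function('g')(c, v) = 16 (Function('g')(c, v) = Add(16, Mul(-8, Mul(Mul(5, 0), 4))) = Add(16, Mul(-8, Mul(0, 4))) = Add(16, Mul(-8, 0)) = Add(16, 0) = 16)
Function('j')(k) = Mul(4, Pow(k, 2)) (Function('j')(k) = Pow(Mul(2, k), 2) = Mul(4, Pow(k, 2)))
Add(Function('g')(43, -3), Mul(-1, Function('j')(-31))) = Add(16, Mul(-1, Mul(4, Pow(-31, 2)))) = Add(16, Mul(-1, Mul(4, 961))) = Add(16, Mul(-1, 3844)) = Add(16, -3844) = -3828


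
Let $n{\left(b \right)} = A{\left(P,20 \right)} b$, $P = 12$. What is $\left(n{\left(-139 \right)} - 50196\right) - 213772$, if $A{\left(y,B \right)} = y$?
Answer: $-265636$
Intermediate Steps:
$n{\left(b \right)} = 12 b$
$\left(n{\left(-139 \right)} - 50196\right) - 213772 = \left(12 \left(-139\right) - 50196\right) - 213772 = \left(-1668 - 50196\right) - 213772 = -51864 - 213772 = -265636$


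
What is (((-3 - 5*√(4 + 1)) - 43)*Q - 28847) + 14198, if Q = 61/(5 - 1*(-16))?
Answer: -310435/21 - 305*√5/21 ≈ -14815.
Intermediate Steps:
Q = 61/21 (Q = 61/(5 + 16) = 61/21 ≈ 2.9048)
(((-3 - 5*√(4 + 1)) - 43)*Q - 28847) + 14198 = (((-3 - 5*√(4 + 1)) - 43)*(61/21) - 28847) + 14198 = (((-3 - 5*√5) - 43)*(61/21) - 28847) + 14198 = ((-46 - 5*√5)*(61/21) - 28847) + 14198 = ((-2806/21 - 305*√5/21) - 28847) + 14198 = (-608593/21 - 305*√5/21) + 14198 = -310435/21 - 305*√5/21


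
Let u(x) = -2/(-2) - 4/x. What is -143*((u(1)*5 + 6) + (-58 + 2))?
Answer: 9295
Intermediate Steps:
u(x) = 1 - 4/x (u(x) = -2*(-½) - 4/x = 1 - 4/x)
-143*((u(1)*5 + 6) + (-58 + 2)) = -143*((((-4 + 1)/1)*5 + 6) + (-58 + 2)) = -143*(((1*(-3))*5 + 6) - 56) = -143*((-3*5 + 6) - 56) = -143*((-15 + 6) - 56) = -143*(-9 - 56) = -143*(-65) = 9295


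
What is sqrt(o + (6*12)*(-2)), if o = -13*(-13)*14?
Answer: sqrt(2222) ≈ 47.138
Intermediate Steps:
o = 2366 (o = 169*14 = 2366)
sqrt(o + (6*12)*(-2)) = sqrt(2366 + (6*12)*(-2)) = sqrt(2366 + 72*(-2)) = sqrt(2366 - 144) = sqrt(2222)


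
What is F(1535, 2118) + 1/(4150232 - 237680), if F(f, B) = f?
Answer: 6005767321/3912552 ≈ 1535.0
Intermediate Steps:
F(1535, 2118) + 1/(4150232 - 237680) = 1535 + 1/(4150232 - 237680) = 1535 + 1/3912552 = 6005767321/3912552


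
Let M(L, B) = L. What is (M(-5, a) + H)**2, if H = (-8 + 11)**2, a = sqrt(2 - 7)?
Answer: 16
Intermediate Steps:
a = I*sqrt(5) (a = sqrt(-5) = I*sqrt(5) ≈ 2.2361*I)
H = 9 (H = 3**2 = 9)
(M(-5, a) + H)**2 = (-5 + 9)**2 = 4**2 = 16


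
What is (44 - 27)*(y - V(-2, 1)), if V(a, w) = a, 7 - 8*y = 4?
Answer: 323/8 ≈ 40.375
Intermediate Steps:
y = 3/8 (y = 7/8 - ⅛*4 = 7/8 - ½ = 3/8 ≈ 0.37500)
(44 - 27)*(y - V(-2, 1)) = (44 - 27)*(3/8 - 1*(-2)) = 17*(3/8 + 2) = 17*(19/8) = 323/8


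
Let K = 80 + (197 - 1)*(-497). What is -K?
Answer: 97332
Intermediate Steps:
K = -97332 (K = 80 + 196*(-497) = 80 - 97412 = -97332)
-K = -1*(-97332) = 97332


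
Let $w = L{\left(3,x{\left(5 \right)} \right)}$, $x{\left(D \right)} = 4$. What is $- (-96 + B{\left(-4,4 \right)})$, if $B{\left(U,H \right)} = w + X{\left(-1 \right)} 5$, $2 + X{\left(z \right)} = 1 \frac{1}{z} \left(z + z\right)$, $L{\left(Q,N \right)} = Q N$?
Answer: $84$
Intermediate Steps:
$L{\left(Q,N \right)} = N Q$
$X{\left(z \right)} = 0$ ($X{\left(z \right)} = -2 + 1 \frac{1}{z} \left(z + z\right) = -2 + \frac{2 z}{z} = -2 + 2 = 0$)
$w = 12$ ($w = 4 \cdot 3 = 12$)
$B{\left(U,H \right)} = 12$ ($B{\left(U,H \right)} = 12 + 0 \cdot 5 = 12 + 0 = 12$)
$- (-96 + B{\left(-4,4 \right)}) = - (-96 + 12) = \left(-1\right) \left(-84\right) = 84$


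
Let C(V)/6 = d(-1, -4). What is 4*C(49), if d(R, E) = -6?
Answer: -144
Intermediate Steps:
C(V) = -36 (C(V) = 6*(-6) = -36)
4*C(49) = 4*(-36) = -144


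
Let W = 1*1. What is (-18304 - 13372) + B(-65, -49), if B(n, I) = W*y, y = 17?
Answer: -31659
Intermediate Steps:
W = 1
B(n, I) = 17 (B(n, I) = 1*17 = 17)
(-18304 - 13372) + B(-65, -49) = (-18304 - 13372) + 17 = -31676 + 17 = -31659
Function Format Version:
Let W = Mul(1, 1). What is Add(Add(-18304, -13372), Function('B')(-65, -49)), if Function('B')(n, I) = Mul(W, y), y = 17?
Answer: -31659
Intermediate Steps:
W = 1
Function('B')(n, I) = 17 (Function('B')(n, I) = Mul(1, 17) = 17)
Add(Add(-18304, -13372), Function('B')(-65, -49)) = Add(Add(-18304, -13372), 17) = Add(-31676, 17) = -31659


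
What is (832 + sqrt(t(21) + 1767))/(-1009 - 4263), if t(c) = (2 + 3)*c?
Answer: -104/659 - 3*sqrt(13)/1318 ≈ -0.16602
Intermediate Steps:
t(c) = 5*c
(832 + sqrt(t(21) + 1767))/(-1009 - 4263) = (832 + sqrt(5*21 + 1767))/(-1009 - 4263) = (832 + sqrt(105 + 1767))/(-5272) = (832 + sqrt(1872))*(-1/5272) = (832 + 12*sqrt(13))*(-1/5272) = -104/659 - 3*sqrt(13)/1318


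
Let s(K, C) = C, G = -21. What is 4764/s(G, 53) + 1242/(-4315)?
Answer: 20490834/228695 ≈ 89.599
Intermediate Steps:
4764/s(G, 53) + 1242/(-4315) = 4764/53 + 1242/(-4315) = 4764*(1/53) + 1242*(-1/4315) = 4764/53 - 1242/4315 = 20490834/228695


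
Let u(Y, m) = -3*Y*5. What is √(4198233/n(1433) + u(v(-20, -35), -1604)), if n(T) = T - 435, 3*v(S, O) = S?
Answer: √4289436934/998 ≈ 65.625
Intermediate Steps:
v(S, O) = S/3
n(T) = -435 + T
u(Y, m) = -15*Y
√(4198233/n(1433) + u(v(-20, -35), -1604)) = √(4198233/(-435 + 1433) - 5*(-20)) = √(4198233/998 - 15*(-20/3)) = √(4198233*(1/998) + 100) = √(4198233/998 + 100) = √(4298033/998) = √4289436934/998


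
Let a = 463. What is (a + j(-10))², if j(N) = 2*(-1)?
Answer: 212521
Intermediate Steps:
j(N) = -2
(a + j(-10))² = (463 - 2)² = 461² = 212521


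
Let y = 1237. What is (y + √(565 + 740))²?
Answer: 1531474 + 7422*√145 ≈ 1.6208e+6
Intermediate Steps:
(y + √(565 + 740))² = (1237 + √(565 + 740))² = (1237 + √1305)² = (1237 + 3*√145)²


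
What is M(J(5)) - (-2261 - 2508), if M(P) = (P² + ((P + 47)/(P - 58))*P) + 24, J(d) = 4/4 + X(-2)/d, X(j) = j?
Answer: 4912684/1025 ≈ 4792.9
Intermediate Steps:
J(d) = 1 - 2/d (J(d) = 4/4 - 2/d = 4*(¼) - 2/d = 1 - 2/d)
M(P) = 24 + P² + P*(47 + P)/(-58 + P) (M(P) = (P² + ((47 + P)/(-58 + P))*P) + 24 = (P² + P*(47 + P)/(-58 + P)) + 24 = 24 + P² + P*(47 + P)/(-58 + P))
M(J(5)) - (-2261 - 2508) = (-1392 + ((-2 + 5)/5)³ - 57*(-2 + 5)²/25 + 71*((-2 + 5)/5))/(-58 + (-2 + 5)/5) - (-2261 - 2508) = (-1392 + ((⅕)*3)³ - 57*((⅕)*3)² + 71*((⅕)*3))/(-58 + (⅕)*3) - 1*(-4769) = (-1392 + (⅗)³ - 57*(⅗)² + 71*(⅗))/(-58 + ⅗) + 4769 = (-1392 + 27/125 - 57*9/25 + 213/5)/(-287/5) + 4769 = -5*(-1392 + 27/125 - 513/25 + 213/5)/287 + 4769 = -5/287*(-171213/125) + 4769 = 24459/1025 + 4769 = 4912684/1025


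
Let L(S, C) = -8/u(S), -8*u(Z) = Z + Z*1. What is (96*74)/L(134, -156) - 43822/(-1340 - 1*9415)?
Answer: 319983562/10755 ≈ 29752.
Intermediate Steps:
u(Z) = -Z/4 (u(Z) = -(Z + Z*1)/8 = -(Z + Z)/8 = -Z/4)
L(S, C) = 32/S (L(S, C) = -8*(-4/S) = -(-32)/S = 32/S)
(96*74)/L(134, -156) - 43822/(-1340 - 1*9415) = (96*74)/((32/134)) - 43822/(-1340 - 1*9415) = 7104/((32*(1/134))) - 43822/(-1340 - 9415) = 7104/(16/67) - 43822/(-10755) = 7104*(67/16) - 43822*(-1/10755) = 29748 + 43822/10755 = 319983562/10755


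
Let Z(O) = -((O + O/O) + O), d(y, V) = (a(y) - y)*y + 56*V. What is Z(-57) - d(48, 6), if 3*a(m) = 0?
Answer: 2081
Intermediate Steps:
a(m) = 0 (a(m) = (1/3)*0 = 0)
d(y, V) = -y**2 + 56*V (d(y, V) = (0 - y)*y + 56*V = (-y)*y + 56*V = -y**2 + 56*V)
Z(O) = -1 - 2*O (Z(O) = -((O + 1) + O) = -((1 + O) + O) = -(1 + 2*O) = -1 - 2*O)
Z(-57) - d(48, 6) = (-1 - 2*(-57)) - (-1*48**2 + 56*6) = (-1 + 114) - (-1*2304 + 336) = 113 - (-2304 + 336) = 113 - 1*(-1968) = 113 + 1968 = 2081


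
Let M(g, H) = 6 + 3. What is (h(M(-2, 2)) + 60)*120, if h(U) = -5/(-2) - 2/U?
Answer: 22420/3 ≈ 7473.3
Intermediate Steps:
M(g, H) = 9
h(U) = 5/2 - 2/U (h(U) = -5*(-½) - 2/U = 5/2 - 2/U)
(h(M(-2, 2)) + 60)*120 = ((5/2 - 2/9) + 60)*120 = (41/18 + 60)*120 = (1121/18)*120 = 22420/3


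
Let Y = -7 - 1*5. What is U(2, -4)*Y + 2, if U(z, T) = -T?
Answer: -46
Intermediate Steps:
Y = -12 (Y = -7 - 5 = -12)
U(2, -4)*Y + 2 = -1*(-4)*(-12) + 2 = 4*(-12) + 2 = -48 + 2 = -46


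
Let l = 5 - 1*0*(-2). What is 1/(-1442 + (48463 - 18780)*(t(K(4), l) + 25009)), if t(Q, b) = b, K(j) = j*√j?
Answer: 1/742489120 ≈ 1.3468e-9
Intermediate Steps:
K(j) = j^(3/2)
l = 5 (l = 5 + 0*(-2) = 5 + 0 = 5)
1/(-1442 + (48463 - 18780)*(t(K(4), l) + 25009)) = 1/(-1442 + (48463 - 18780)*(5 + 25009)) = 1/(-1442 + 29683*25014) = 1/(-1442 + 742490562) = 1/742489120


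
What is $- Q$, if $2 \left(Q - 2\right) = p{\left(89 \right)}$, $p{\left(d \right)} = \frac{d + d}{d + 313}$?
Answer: $- \frac{893}{402} \approx -2.2214$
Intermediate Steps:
$p{\left(d \right)} = \frac{2 d}{313 + d}$
$Q = \frac{893}{402}$ ($Q = 2 + \frac{2 \cdot 89 \frac{1}{313 + 89}}{2} = 2 + \frac{2 \cdot 89 \cdot \frac{1}{402}}{2} = 2 + \frac{1}{2} \cdot \frac{89}{201} = 2 + \frac{89}{402} = \frac{893}{402} \approx 2.2214$)
$- Q = \left(-1\right) \frac{893}{402} = - \frac{893}{402}$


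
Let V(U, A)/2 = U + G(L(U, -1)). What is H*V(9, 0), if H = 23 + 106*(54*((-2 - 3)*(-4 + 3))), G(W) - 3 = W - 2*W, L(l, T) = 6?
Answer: 343716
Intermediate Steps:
G(W) = 3 - W (G(W) = 3 + (W - 2*W) = 3 - W)
H = 28643 (H = 23 + 106*(54*(-5*(-1))) = 23 + 106*(54*5) = 23 + 106*270 = 23 + 28620 = 28643)
V(U, A) = -6 + 2*U (V(U, A) = 2*(U + (3 - 1*6)) = 2*(U + (3 - 6)) = 2*(U - 3) = 2*(-3 + U) = -6 + 2*U)
H*V(9, 0) = 28643*(-6 + 2*9) = 28643*(-6 + 18) = 28643*12 = 343716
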